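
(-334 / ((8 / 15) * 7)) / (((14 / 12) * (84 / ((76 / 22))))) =-47595 / 15092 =-3.15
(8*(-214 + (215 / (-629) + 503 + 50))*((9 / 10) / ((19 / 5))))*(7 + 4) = 84354336 / 11951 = 7058.35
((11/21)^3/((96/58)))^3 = 57507986235799/87841018911485952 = 0.00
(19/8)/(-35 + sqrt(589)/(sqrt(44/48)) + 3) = -0.36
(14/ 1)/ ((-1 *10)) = -7/ 5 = -1.40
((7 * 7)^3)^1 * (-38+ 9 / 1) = -3411821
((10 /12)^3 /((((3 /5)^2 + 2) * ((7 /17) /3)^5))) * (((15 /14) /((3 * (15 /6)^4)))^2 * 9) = 920067336 /242945185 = 3.79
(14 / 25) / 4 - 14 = -693 / 50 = -13.86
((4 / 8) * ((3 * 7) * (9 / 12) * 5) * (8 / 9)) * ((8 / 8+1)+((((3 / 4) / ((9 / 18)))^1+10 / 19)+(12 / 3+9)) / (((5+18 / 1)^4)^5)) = 4564974511349999672177561254645 / 65213921590714281031108017638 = 70.00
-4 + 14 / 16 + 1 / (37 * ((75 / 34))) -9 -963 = -21647503 / 22200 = -975.11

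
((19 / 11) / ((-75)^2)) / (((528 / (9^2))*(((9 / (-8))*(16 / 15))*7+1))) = -57 / 8954000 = -0.00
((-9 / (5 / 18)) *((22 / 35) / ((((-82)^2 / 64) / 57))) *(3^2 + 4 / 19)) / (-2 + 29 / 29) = 171072 / 1681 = 101.77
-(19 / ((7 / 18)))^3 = -40001688 / 343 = -116623.00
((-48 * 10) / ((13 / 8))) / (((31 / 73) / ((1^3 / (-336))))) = 5840 / 2821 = 2.07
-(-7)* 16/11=112/11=10.18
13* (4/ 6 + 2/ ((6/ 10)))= 52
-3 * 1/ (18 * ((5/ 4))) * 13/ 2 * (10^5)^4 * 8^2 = -16640000000000000000000/ 3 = -5546666666666666666666.67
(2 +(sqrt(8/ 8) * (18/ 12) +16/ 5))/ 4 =67/ 40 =1.68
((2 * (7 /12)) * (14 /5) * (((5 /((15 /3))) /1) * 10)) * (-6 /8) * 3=-147 /2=-73.50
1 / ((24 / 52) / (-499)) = -6487 / 6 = -1081.17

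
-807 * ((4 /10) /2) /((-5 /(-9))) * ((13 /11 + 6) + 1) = -130734 /55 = -2376.98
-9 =-9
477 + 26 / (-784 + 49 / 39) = 14560365 / 30527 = 476.97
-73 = -73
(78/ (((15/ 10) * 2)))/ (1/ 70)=1820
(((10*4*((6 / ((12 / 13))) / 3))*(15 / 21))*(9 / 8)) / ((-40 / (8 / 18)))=-65 / 84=-0.77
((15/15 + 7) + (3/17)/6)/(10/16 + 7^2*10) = 1092/66725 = 0.02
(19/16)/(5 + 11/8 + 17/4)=19/170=0.11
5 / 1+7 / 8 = 5.88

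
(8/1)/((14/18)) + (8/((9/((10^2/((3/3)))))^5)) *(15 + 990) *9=187600000157464/15309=12254229548.47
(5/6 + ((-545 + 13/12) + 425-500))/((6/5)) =-37085/72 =-515.07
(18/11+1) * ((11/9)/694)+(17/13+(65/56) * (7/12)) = 2584589/1299168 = 1.99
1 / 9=0.11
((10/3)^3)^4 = 1000000000000/531441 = 1881676.42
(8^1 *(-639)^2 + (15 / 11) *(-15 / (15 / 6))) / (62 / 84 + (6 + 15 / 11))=403192.80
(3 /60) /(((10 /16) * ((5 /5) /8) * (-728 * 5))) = -2 /11375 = -0.00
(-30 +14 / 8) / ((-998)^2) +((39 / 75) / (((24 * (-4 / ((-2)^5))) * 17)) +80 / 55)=81842055863 / 55875824400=1.46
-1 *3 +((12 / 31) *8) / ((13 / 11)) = -153 / 403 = -0.38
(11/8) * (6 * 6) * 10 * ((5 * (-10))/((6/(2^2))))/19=-16500/19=-868.42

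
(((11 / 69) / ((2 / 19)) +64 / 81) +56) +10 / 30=218485 / 3726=58.64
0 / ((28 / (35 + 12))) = 0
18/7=2.57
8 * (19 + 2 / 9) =1384 / 9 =153.78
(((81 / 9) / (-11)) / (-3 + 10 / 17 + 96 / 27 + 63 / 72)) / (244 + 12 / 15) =-45 / 27181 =-0.00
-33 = -33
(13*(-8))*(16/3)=-1664/3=-554.67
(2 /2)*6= 6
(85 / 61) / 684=85 / 41724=0.00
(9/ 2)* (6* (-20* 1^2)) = -540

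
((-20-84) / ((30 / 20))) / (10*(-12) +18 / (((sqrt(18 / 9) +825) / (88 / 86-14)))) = 207948*sqrt(2) / 126441744769 +655949415940 / 1137975702921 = 0.58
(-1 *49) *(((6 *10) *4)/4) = -2940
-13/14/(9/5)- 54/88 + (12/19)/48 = -14699/13167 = -1.12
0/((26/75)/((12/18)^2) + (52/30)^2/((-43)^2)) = 0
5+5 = 10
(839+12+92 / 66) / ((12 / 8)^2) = 112516 / 297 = 378.84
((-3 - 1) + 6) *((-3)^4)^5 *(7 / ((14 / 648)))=2259436291848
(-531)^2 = 281961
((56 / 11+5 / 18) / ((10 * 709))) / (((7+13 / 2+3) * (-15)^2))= 1063 / 5211681750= 0.00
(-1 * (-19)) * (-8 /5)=-152 /5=-30.40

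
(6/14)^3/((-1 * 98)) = -27/33614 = -0.00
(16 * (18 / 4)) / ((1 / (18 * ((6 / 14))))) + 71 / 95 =369857 / 665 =556.18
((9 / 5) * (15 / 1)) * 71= 1917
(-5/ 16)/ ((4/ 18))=-45/ 32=-1.41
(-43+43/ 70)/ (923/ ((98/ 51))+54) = -6923/ 87275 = -0.08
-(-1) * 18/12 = 3/2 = 1.50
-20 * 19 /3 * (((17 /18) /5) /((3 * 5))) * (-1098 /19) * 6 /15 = 36.87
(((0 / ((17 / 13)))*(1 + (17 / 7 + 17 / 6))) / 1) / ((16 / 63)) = 0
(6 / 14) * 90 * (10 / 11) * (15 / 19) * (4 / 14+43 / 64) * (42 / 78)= 30375 / 2128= 14.27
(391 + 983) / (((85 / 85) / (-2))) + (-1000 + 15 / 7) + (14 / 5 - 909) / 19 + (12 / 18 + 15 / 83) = -628014973 / 165585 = -3792.70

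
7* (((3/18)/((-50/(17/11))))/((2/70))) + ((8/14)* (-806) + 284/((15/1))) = -442.90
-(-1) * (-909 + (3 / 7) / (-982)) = -6248469 / 6874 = -909.00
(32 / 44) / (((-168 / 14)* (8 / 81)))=-27 / 44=-0.61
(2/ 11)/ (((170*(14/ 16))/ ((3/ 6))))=4/ 6545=0.00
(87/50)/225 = 29/3750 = 0.01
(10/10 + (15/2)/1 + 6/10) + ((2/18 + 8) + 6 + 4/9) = 2129/90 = 23.66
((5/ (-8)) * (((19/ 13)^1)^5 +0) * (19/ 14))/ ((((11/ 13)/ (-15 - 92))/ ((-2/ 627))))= -1324712965/ 580588008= -2.28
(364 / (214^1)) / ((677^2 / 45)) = 8190 / 49041203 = 0.00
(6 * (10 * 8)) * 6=2880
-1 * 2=-2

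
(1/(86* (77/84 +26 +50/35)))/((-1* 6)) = -7/102383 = -0.00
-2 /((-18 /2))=2 /9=0.22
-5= -5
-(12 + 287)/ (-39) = 23/ 3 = 7.67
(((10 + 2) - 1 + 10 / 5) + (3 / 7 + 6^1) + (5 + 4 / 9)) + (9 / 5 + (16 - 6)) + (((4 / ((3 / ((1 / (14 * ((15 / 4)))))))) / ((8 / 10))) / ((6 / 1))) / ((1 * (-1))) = 34651 / 945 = 36.67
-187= -187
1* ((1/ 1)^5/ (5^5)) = 1/ 3125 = 0.00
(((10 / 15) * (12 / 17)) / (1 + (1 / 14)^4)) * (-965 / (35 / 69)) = -584669568 / 653089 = -895.24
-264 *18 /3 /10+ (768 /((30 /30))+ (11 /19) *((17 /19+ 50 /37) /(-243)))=9892962203 /16228755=609.59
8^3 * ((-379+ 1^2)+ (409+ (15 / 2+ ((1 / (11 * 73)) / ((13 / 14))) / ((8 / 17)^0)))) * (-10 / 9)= -2057807360 / 93951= -21902.99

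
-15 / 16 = -0.94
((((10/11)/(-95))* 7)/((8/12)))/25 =-21/5225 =-0.00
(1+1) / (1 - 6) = -2 / 5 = -0.40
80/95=16/19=0.84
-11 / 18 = -0.61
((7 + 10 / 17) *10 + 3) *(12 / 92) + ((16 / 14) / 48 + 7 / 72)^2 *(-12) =83703953 / 8276688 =10.11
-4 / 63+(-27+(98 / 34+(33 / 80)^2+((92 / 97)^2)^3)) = -132935066698338848849 / 5709523310585337600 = -23.28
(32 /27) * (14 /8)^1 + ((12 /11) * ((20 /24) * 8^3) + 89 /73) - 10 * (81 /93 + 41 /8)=1099003969 /2688444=408.79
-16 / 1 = -16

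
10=10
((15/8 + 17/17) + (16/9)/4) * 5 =1195/72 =16.60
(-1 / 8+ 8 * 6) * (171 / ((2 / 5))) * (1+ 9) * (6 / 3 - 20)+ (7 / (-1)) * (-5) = -14735785 / 4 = -3683946.25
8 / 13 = 0.62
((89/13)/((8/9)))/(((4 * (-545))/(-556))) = 111339/56680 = 1.96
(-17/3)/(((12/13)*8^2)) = -221/2304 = -0.10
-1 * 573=-573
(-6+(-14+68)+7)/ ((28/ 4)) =7.86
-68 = -68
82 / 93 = 0.88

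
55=55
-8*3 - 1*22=-46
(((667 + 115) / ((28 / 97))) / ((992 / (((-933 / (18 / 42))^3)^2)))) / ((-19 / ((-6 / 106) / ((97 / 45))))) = 401783337265917472.00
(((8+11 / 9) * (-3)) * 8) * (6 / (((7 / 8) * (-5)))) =10624 / 35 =303.54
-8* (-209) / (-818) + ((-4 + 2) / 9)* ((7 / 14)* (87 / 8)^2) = -397473 / 26176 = -15.18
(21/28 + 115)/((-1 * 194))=-463/776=-0.60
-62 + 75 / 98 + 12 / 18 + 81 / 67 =-1169255 / 19698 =-59.36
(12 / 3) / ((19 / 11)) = 44 / 19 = 2.32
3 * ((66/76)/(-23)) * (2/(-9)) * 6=66/437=0.15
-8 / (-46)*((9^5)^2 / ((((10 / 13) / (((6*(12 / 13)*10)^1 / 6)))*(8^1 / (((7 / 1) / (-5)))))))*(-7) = 1025114613894 / 115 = 8914040120.82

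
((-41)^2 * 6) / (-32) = -5043 / 16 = -315.19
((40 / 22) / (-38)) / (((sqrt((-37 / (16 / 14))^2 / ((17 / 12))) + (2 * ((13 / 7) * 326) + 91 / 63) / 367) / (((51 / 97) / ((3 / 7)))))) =571575628260000 / 2148816315103746299 - 659052397450440 * sqrt(51) / 2148816315103746299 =-0.00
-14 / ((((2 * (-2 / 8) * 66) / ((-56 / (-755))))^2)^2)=-137682944 / 385339532389700625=-0.00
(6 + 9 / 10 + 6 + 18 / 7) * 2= 1083 / 35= 30.94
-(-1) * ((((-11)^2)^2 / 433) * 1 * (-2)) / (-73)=29282 / 31609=0.93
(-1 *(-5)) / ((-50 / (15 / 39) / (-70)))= 35 / 13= 2.69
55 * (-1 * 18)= -990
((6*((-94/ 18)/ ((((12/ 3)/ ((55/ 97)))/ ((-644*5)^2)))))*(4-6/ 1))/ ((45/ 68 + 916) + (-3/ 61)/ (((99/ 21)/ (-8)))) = 1222935983192000/ 12172312041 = 100468.67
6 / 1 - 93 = -87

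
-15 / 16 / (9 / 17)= -85 / 48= -1.77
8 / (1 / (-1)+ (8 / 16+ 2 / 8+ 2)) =32 / 7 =4.57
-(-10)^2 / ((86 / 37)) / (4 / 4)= -1850 / 43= -43.02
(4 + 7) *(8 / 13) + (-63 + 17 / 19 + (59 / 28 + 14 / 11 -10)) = -4713377 / 76076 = -61.96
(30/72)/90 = 1/216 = 0.00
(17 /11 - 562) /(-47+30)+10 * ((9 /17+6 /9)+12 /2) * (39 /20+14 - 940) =-74570807 /1122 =-66462.39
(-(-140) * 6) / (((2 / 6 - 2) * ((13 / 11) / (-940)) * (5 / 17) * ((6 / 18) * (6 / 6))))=53155872 / 13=4088913.23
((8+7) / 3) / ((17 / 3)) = 0.88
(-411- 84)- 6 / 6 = -496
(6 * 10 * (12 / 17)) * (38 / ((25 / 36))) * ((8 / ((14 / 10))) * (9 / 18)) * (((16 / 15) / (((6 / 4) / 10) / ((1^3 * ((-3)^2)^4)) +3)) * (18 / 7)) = 6053.97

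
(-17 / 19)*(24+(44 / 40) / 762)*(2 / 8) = -3109147 / 579120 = -5.37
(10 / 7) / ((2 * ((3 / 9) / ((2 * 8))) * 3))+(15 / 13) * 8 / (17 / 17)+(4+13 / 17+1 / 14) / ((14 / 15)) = 1119325 / 43316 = 25.84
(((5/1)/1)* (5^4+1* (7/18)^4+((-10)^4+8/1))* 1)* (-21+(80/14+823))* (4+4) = 2253951367745/6561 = 343537778.96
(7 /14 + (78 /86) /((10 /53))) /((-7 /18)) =-2934 /215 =-13.65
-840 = -840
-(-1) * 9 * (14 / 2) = 63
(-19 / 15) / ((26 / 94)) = -4.58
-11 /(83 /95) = -1045 /83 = -12.59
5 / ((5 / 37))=37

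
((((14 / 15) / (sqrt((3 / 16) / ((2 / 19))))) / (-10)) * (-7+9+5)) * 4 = -1.96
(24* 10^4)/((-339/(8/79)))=-640000/8927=-71.69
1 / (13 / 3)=3 / 13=0.23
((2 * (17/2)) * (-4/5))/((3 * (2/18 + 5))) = -102/115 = -0.89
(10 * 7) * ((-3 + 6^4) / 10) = 9051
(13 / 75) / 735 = 13 / 55125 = 0.00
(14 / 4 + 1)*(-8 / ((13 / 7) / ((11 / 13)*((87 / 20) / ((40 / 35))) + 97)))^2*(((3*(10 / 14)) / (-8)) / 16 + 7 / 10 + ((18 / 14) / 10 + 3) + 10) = 169399100190362931 / 14623232000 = 11584244.86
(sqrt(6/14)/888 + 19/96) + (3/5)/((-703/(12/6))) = sqrt(21)/6216 + 66209/337440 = 0.20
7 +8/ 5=43/ 5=8.60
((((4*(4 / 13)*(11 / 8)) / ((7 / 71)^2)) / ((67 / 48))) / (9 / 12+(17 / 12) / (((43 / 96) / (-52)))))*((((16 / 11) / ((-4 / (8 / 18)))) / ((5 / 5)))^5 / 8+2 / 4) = -18846516468524480 / 49476099692688669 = -0.38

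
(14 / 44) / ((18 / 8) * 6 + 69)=7 / 1815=0.00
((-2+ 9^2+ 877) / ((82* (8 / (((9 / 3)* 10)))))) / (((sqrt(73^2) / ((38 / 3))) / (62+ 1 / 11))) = 15507515 / 32923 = 471.02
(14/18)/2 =7/18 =0.39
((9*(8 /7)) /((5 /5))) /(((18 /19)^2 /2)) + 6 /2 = 1633 /63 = 25.92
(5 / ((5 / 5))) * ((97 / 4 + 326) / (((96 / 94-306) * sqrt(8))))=-109745 * sqrt(2) / 76448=-2.03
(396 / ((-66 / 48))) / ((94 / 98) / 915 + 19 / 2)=-25824960 / 851959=-30.31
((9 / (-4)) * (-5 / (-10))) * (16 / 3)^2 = -32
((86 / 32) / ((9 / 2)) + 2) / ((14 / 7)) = 187 / 144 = 1.30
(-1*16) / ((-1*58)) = 8 / 29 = 0.28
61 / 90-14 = -1199 / 90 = -13.32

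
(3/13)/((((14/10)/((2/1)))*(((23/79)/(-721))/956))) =-233369160/299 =-780498.86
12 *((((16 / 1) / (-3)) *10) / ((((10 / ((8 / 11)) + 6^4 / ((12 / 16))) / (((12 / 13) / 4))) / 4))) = -30720 / 90571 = -0.34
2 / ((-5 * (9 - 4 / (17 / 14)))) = -34 / 485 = -0.07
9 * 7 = 63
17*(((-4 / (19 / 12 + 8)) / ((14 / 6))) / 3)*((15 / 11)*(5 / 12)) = -1020 / 1771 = -0.58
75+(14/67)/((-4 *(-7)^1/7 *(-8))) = 80393/1072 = 74.99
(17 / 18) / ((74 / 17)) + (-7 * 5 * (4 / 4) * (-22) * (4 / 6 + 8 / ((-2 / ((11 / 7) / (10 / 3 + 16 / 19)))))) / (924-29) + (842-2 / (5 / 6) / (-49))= 835697824487 / 993052620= 841.54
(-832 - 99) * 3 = -2793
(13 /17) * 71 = 923 /17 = 54.29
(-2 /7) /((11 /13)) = -26 /77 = -0.34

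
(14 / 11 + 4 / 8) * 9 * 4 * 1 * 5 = 3510 / 11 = 319.09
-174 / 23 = -7.57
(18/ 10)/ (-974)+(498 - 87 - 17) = 1918771/ 4870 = 394.00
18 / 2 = 9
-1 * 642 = -642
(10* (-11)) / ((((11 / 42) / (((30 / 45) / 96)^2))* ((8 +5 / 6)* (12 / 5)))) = -175 / 183168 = -0.00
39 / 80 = 0.49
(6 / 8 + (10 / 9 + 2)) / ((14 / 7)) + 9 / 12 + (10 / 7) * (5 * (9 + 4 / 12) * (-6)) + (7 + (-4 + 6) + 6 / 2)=-27743 / 72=-385.32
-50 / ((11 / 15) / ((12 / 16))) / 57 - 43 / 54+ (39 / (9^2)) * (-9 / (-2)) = 5341 / 11286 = 0.47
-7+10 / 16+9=21 / 8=2.62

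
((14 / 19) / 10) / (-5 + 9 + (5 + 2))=7 / 1045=0.01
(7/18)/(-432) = -7/7776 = -0.00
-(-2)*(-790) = -1580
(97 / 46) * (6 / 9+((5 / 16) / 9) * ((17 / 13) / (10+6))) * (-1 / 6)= -1945141 / 8266752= -0.24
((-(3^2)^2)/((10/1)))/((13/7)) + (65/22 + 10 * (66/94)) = 188668/33605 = 5.61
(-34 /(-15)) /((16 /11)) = 187 /120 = 1.56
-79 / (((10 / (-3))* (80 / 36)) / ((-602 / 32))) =-642033 / 3200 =-200.64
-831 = -831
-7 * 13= -91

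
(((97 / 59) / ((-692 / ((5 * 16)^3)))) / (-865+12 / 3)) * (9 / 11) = 1.16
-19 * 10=-190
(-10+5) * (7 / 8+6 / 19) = -5.95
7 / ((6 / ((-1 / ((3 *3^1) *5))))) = -7 / 270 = -0.03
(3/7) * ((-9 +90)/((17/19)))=4617/119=38.80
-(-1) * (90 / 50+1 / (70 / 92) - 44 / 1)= -1431 / 35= -40.89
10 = 10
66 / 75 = 22 / 25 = 0.88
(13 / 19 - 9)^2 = 24964 / 361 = 69.15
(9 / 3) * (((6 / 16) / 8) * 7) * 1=63 / 64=0.98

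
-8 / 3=-2.67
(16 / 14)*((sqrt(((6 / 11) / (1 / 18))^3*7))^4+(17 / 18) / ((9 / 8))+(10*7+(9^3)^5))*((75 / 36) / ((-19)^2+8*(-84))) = -1477232549367867981298150 / 937175256171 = -1576260725665.52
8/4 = 2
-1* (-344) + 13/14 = 4829/14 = 344.93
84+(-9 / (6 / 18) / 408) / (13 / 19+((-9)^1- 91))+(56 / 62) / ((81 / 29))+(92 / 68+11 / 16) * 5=40608662747 / 429601968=94.53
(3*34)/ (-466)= -51/ 233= -0.22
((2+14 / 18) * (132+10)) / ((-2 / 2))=-3550 / 9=-394.44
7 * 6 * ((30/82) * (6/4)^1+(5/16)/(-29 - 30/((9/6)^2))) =947205/41656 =22.74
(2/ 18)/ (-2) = -1/ 18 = -0.06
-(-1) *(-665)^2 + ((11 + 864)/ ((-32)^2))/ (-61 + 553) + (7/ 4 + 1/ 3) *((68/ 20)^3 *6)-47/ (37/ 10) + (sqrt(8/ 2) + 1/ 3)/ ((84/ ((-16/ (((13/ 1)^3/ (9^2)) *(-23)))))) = 2085008040552365849/ 4709715578880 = 442703.60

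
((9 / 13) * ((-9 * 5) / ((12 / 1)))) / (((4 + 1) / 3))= -81 / 52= -1.56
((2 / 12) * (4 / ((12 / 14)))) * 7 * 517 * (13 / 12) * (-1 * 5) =-1646645 / 108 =-15246.71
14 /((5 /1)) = 14 /5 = 2.80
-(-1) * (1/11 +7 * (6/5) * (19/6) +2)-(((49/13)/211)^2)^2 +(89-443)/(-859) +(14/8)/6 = 1886857501852067011363/64190435986288205880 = 29.39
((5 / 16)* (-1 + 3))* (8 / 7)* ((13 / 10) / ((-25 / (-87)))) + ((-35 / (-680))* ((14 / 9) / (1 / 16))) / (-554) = 47898611 / 14833350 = 3.23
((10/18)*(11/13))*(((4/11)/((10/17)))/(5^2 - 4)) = 34/2457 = 0.01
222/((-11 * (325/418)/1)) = -8436/325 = -25.96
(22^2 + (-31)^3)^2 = 858900249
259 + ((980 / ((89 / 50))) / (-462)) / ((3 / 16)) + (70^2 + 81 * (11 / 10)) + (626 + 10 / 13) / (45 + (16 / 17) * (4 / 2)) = 4797433437611 / 912907710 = 5255.11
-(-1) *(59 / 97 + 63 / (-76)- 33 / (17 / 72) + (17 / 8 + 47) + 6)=-21270091 / 250648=-84.86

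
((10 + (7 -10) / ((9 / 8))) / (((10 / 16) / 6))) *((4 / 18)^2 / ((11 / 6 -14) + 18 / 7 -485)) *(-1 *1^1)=19712 / 2804355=0.01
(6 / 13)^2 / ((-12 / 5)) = -15 / 169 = -0.09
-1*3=-3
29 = 29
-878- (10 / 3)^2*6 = -2834 / 3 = -944.67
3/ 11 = 0.27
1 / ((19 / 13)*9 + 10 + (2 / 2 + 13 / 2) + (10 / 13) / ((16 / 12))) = 13 / 406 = 0.03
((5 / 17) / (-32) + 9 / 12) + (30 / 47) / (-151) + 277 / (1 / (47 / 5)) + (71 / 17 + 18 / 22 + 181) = 592547653037 / 212342240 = 2790.53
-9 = -9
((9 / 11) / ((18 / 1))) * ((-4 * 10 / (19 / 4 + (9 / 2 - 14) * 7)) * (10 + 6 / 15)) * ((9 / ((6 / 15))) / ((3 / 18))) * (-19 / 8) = -1080 / 11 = -98.18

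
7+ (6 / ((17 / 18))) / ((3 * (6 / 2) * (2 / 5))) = 149 / 17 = 8.76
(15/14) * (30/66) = 75/154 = 0.49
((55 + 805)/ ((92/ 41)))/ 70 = 1763/ 322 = 5.48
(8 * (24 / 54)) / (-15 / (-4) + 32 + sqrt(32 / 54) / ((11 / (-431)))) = 0.64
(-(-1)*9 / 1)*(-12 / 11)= -108 / 11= -9.82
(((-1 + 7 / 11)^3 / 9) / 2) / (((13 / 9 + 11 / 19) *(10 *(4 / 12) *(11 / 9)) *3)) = -1368 / 12664465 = -0.00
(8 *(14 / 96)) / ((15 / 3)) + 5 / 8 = 103 / 120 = 0.86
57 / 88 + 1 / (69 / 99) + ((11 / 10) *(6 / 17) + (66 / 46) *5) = 1659267 / 172040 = 9.64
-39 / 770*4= -78 / 385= -0.20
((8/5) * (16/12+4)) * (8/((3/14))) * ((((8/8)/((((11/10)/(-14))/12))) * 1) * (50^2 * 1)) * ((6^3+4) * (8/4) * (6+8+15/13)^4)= -241830414152499200000/85683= -2822385002304998.66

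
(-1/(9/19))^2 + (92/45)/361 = 652433/146205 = 4.46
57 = 57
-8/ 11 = -0.73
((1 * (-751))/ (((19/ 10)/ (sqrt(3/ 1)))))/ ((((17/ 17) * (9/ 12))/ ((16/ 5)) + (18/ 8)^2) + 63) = -480640 * sqrt(3)/ 83049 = -10.02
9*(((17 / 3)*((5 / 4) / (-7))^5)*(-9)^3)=116184375 / 17210368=6.75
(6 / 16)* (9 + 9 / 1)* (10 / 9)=15 / 2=7.50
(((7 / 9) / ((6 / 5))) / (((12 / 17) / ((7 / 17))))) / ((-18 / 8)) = -0.17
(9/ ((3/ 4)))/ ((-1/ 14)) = -168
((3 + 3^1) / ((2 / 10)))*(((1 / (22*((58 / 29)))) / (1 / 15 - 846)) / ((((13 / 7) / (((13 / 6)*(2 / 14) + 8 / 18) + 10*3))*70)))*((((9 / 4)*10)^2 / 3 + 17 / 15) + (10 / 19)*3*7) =-799284625 / 23167880736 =-0.03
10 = 10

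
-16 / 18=-8 / 9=-0.89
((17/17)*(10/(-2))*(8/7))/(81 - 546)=8/651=0.01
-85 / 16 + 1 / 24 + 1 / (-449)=-113645 / 21552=-5.27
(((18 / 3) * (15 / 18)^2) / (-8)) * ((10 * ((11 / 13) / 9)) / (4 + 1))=-275 / 2808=-0.10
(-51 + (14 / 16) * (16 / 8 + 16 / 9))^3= -5061868813 / 46656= -108493.42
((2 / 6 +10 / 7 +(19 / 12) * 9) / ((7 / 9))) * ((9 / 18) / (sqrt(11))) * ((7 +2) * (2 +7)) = 326835 * sqrt(11) / 4312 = 251.39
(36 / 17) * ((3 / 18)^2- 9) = -19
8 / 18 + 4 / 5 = 1.24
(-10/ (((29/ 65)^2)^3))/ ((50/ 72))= -1086032025000/ 594823321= -1825.81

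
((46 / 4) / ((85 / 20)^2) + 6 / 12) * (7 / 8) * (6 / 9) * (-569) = -872277 / 2312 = -377.28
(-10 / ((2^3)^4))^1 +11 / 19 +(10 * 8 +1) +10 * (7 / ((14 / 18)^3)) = 439209425 / 1906688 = 230.35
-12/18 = -2/3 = -0.67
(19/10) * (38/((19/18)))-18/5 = 324/5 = 64.80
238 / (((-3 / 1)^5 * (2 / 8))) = -952 / 243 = -3.92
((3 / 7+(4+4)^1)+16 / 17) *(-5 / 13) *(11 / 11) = -3.60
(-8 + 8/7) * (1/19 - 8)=7248/133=54.50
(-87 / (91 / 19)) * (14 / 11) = -23.12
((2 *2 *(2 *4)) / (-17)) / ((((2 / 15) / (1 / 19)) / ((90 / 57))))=-7200 / 6137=-1.17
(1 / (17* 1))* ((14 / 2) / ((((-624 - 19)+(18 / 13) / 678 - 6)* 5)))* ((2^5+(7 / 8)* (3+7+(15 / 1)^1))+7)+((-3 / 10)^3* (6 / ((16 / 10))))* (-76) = 24918189509 / 3241485200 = 7.69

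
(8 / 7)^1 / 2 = 4 / 7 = 0.57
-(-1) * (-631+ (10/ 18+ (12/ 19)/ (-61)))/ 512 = -3288137/ 2670336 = -1.23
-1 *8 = -8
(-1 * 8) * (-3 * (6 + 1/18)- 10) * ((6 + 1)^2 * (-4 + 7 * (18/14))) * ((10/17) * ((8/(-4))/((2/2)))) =-3312400/51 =-64949.02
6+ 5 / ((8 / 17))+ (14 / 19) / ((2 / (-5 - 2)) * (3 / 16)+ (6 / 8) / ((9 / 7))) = 243719 / 13528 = 18.02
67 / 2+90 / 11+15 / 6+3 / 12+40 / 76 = 37585 / 836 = 44.96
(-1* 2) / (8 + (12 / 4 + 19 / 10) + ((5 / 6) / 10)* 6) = -10 / 67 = -0.15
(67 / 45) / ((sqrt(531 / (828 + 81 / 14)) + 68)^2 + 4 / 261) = 1972615037400061 / 6123784075691311930 - 22363110054 * sqrt(1071322) / 3061892037845655965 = 0.00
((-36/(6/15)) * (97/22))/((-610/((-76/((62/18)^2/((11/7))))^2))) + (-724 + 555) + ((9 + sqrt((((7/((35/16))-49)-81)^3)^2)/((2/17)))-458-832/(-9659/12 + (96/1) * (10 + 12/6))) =101646964739987743682/5865859071625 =17328572.59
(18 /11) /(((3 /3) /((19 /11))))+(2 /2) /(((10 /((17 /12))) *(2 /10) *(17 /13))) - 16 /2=-13451 /2904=-4.63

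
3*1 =3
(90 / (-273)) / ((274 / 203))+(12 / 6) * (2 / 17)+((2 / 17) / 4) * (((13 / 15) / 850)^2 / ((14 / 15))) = -82234649011 / 9187555650000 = -0.01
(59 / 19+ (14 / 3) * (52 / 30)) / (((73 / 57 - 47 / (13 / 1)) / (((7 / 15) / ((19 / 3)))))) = -870961 / 2465250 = -0.35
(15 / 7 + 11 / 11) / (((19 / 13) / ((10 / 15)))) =572 / 399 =1.43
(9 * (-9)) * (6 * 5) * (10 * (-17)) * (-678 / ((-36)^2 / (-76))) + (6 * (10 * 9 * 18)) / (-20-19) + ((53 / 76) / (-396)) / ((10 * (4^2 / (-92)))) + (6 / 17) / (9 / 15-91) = 493771905647410087 / 30063496320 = 16424300.77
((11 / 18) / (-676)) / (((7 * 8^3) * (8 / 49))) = -77 / 49840128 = -0.00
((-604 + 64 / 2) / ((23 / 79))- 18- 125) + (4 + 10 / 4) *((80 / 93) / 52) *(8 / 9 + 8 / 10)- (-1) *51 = -39589952 / 19251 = -2056.51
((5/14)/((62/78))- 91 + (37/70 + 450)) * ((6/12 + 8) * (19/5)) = 63078024/5425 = 11627.29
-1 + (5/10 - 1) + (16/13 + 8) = 201/26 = 7.73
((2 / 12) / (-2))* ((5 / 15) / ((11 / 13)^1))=-13 / 396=-0.03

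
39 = 39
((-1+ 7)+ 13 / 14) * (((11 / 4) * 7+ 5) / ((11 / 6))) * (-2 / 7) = -28227 / 1078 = -26.18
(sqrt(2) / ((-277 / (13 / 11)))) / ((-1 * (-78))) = -sqrt(2) / 18282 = -0.00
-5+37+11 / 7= 235 / 7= 33.57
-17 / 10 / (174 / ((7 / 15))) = -119 / 26100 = -0.00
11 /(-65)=-11 /65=-0.17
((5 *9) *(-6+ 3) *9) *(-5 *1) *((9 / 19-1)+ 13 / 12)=257175 / 76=3383.88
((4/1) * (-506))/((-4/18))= 9108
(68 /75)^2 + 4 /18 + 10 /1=20708 /1875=11.04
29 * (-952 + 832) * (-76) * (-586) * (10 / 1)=-1549852800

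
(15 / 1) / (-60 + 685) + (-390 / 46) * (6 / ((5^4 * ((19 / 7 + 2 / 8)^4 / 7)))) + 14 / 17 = 1948750319807 / 2319525438875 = 0.84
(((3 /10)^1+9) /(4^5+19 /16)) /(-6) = -124 /82015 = -0.00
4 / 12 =1 / 3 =0.33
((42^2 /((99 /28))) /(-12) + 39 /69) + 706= 664.99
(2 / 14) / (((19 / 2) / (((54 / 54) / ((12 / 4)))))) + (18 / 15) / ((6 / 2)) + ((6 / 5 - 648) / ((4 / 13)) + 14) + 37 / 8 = -2083.07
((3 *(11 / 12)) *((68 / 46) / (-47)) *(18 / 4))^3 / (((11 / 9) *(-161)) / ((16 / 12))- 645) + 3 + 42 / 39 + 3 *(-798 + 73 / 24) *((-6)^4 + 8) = -7771578561210260785875 / 2499001970057008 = -3109872.92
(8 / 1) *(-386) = -3088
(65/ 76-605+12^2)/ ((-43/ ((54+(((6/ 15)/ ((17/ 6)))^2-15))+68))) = 27040241649/ 23611300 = 1145.22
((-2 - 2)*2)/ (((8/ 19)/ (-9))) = 171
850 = 850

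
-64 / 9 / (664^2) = -0.00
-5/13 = -0.38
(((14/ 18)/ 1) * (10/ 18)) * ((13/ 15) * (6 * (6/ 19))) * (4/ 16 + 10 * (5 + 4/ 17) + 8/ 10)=37.89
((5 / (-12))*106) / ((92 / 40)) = -1325 / 69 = -19.20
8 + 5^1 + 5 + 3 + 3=24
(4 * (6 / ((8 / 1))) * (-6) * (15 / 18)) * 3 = -45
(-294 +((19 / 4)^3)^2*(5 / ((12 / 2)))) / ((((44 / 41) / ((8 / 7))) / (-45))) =-140222497515 / 315392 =-444597.51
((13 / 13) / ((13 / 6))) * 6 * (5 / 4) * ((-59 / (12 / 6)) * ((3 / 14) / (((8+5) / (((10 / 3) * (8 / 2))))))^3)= -10620000 / 9796423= -1.08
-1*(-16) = 16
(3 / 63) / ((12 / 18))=1 / 14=0.07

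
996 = 996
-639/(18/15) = -1065/2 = -532.50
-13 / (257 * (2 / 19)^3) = -89167 / 2056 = -43.37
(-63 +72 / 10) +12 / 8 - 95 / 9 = -64.86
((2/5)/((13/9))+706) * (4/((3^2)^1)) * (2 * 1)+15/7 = 2579623/4095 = 629.94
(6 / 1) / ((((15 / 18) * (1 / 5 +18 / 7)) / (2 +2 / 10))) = 2772 / 485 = 5.72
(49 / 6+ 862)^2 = 27258841 / 36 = 757190.03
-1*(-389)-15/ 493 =191762/ 493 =388.97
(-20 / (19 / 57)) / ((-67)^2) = -0.01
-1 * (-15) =15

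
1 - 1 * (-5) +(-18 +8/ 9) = -100/ 9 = -11.11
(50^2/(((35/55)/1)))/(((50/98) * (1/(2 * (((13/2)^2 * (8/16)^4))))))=325325/8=40665.62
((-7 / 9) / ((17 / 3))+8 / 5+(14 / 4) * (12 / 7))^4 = 13114603145281 / 4228250625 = 3101.66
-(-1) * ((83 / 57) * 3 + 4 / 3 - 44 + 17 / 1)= -1214 / 57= -21.30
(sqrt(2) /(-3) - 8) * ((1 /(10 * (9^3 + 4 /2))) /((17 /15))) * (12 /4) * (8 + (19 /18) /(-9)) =-2554 /111843 - 1277 * sqrt(2) /1342116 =-0.02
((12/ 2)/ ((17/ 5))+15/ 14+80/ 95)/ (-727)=-16633/ 3287494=-0.01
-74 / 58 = -37 / 29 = -1.28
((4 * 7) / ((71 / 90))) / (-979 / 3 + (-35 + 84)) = -945 / 7384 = -0.13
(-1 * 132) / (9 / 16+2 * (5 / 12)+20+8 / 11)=-5.97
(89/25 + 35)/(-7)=-964/175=-5.51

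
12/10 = 6/5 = 1.20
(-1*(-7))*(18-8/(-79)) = 10010/79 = 126.71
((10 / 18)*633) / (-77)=-4.57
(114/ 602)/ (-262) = -57/ 78862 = -0.00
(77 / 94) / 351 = 77 / 32994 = 0.00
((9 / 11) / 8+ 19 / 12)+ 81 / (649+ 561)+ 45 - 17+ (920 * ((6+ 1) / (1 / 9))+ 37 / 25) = 4210163483 / 72600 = 57991.23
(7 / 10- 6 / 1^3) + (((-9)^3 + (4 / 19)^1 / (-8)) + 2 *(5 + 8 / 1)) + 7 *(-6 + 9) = -65296 / 95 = -687.33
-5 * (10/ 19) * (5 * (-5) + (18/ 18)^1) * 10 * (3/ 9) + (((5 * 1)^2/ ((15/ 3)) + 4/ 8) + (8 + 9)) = 8855/ 38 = 233.03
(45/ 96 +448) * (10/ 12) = 71755/ 192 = 373.72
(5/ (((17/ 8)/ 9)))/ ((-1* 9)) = -40/ 17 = -2.35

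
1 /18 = 0.06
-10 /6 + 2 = 1 /3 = 0.33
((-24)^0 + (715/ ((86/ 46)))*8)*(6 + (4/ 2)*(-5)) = -526412/ 43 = -12242.14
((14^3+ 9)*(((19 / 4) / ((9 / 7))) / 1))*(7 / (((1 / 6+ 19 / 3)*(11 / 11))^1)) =2563043 / 234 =10953.18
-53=-53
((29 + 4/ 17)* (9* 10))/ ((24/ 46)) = 171465/ 34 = 5043.09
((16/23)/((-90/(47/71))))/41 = -376/3012885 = -0.00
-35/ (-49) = 5/ 7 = 0.71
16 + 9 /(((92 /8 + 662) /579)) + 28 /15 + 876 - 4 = 6045362 /6735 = 897.60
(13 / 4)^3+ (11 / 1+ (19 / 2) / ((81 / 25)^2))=19413461 / 419904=46.23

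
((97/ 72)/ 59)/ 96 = 97/ 407808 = 0.00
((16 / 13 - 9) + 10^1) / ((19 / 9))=1.06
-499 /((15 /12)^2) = -7984 /25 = -319.36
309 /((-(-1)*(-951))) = -103 /317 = -0.32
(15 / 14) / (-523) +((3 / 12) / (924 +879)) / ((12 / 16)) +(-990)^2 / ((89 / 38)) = 1475029444803043 / 3524818122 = 418469.66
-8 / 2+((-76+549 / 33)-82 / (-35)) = -23493 / 385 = -61.02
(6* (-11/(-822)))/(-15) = -11/2055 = -0.01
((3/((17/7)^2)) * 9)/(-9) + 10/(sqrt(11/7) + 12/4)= 26523/7514 - 5 * sqrt(77)/26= 1.84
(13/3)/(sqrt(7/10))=13 * sqrt(70)/21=5.18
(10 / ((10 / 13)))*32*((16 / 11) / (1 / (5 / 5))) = 6656 / 11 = 605.09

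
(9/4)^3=729/64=11.39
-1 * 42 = -42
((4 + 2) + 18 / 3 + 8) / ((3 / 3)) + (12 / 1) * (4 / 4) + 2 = 34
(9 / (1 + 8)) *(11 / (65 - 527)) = -1 / 42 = -0.02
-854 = -854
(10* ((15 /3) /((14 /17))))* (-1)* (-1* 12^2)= 61200 /7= 8742.86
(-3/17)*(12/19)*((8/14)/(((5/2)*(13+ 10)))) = -288/260015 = -0.00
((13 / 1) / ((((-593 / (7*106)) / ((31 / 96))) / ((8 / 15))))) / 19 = -149513 / 1014030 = -0.15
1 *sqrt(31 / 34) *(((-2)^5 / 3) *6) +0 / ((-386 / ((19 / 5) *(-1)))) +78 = 78- 32 *sqrt(1054) / 17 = 16.89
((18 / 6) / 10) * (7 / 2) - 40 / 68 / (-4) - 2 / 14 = 2509 / 2380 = 1.05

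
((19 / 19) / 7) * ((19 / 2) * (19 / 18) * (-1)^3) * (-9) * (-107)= -1379.54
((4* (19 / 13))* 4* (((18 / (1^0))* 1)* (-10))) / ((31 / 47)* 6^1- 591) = 7.17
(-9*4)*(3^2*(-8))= 2592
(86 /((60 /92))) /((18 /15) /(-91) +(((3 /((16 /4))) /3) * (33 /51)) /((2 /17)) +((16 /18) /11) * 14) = 52.89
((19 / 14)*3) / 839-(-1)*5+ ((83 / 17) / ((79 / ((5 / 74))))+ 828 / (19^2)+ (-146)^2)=2246463727735888 / 105352522723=21323.30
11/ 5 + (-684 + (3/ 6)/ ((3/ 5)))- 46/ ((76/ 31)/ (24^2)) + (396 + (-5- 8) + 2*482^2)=258519199/ 570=453542.45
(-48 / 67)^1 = -48 / 67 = -0.72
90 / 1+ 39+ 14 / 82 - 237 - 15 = -122.83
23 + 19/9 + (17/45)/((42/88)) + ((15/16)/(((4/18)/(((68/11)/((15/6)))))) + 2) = 38.33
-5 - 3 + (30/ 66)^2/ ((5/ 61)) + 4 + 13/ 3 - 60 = -20744/ 363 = -57.15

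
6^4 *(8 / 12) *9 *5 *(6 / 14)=116640 / 7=16662.86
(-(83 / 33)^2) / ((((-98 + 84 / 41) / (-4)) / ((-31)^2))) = -542866978 / 2142063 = -253.43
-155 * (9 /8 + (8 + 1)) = -1569.38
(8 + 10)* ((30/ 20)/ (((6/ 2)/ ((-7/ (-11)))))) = 63/ 11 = 5.73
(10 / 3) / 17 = 10 / 51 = 0.20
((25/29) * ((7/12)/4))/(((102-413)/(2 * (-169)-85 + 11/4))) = 294175/1731648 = 0.17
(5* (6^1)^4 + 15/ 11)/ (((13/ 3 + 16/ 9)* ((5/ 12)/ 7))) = 10779804/ 605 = 17817.86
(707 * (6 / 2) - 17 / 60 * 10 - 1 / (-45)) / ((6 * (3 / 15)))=190637 / 108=1765.16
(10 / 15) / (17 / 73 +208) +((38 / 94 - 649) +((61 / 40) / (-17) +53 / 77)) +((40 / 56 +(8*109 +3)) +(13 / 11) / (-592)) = 1891126853600627 / 8304674772240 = 227.72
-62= -62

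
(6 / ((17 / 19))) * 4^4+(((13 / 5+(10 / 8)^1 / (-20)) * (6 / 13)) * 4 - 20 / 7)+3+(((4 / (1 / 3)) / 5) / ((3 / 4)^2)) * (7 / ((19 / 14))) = 307487293 / 176358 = 1743.54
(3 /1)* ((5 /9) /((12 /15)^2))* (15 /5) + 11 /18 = 1213 /144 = 8.42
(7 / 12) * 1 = 7 / 12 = 0.58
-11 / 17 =-0.65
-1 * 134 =-134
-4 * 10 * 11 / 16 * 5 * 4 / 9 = -550 / 9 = -61.11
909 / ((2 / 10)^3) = 113625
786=786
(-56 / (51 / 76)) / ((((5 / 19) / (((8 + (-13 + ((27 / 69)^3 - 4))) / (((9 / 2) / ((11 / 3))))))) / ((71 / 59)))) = 1526577438848 / 549157545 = 2779.85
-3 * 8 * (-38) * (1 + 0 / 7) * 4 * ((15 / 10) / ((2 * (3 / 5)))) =4560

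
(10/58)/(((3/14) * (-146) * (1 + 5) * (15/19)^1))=-133/114318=-0.00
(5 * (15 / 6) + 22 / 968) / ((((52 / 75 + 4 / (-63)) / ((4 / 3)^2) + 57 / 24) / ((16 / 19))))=162400 / 42031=3.86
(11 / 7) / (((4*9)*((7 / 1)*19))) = 11 / 33516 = 0.00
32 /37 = 0.86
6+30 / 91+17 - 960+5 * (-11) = -90242 / 91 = -991.67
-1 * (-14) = 14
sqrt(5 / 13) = 0.62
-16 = -16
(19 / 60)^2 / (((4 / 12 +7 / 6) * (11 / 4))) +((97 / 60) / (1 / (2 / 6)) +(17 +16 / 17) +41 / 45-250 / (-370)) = 375329023 / 18681300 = 20.09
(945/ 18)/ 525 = 1/ 10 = 0.10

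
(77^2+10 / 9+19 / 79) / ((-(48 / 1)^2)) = -131765 / 51192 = -2.57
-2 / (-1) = 2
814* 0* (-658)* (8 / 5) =0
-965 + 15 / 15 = -964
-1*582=-582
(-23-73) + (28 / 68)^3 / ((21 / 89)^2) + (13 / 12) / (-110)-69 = -3185949127 / 19455480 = -163.76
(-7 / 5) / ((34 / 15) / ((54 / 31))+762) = -567 / 309137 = -0.00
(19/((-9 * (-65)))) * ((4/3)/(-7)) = -76/12285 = -0.01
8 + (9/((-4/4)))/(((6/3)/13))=-101/2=-50.50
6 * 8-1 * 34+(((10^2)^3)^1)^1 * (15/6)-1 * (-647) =2500661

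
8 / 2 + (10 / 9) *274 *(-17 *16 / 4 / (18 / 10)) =-931276 / 81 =-11497.23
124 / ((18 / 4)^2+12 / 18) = 1488 / 251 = 5.93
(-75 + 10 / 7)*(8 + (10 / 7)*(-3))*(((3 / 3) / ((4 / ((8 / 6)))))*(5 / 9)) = -50.60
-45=-45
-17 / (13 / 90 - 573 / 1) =1530 / 51557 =0.03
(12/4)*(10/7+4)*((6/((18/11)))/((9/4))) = 1672/63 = 26.54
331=331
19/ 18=1.06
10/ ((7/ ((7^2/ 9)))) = 70/ 9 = 7.78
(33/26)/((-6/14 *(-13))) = 77/338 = 0.23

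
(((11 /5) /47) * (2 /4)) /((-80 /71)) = -781 /37600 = -0.02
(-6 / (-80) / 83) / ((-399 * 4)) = -1 / 1766240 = -0.00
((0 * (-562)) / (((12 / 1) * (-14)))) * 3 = 0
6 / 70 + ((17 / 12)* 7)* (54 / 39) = 12573 / 910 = 13.82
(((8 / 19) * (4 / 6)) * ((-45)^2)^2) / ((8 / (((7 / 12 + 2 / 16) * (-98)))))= -379535625 / 38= -9987779.61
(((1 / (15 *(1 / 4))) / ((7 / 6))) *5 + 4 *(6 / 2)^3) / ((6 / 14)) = 764 / 3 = 254.67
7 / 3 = 2.33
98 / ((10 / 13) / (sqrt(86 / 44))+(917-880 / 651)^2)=107241409631797204053654 / 917473992019616784161554987-2288196844036740 * sqrt(946) / 917473992019616784161554987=0.00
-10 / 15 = -2 / 3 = -0.67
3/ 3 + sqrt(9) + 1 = 5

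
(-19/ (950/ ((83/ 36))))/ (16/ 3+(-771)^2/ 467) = -38761/ 1074477000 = -0.00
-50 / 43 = -1.16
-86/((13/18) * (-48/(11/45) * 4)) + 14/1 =44153/3120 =14.15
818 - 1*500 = 318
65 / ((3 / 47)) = 3055 / 3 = 1018.33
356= 356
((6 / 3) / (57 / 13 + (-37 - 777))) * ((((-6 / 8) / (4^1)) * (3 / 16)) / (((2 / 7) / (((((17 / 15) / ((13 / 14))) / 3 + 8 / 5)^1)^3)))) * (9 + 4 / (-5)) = 58049194861 / 2881534500000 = 0.02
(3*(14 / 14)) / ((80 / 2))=3 / 40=0.08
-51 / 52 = -0.98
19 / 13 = 1.46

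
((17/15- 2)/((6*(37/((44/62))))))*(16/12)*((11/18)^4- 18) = 268114561/4063752180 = 0.07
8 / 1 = 8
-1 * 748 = -748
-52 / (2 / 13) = -338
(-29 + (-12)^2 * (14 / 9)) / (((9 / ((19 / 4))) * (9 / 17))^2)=6781385 / 34992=193.80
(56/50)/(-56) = -0.02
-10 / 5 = -2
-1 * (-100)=100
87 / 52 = 1.67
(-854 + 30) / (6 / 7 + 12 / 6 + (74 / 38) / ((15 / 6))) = -273980 / 1209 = -226.62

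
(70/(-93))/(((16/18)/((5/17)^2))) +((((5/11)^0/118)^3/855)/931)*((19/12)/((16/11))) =-8673188030541451/118404710958481920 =-0.07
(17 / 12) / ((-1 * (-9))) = 17 / 108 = 0.16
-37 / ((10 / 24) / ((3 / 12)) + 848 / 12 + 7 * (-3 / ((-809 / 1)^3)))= -58771739319 / 114896103056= -0.51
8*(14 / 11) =112 / 11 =10.18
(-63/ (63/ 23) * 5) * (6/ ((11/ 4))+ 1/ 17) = -48185/ 187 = -257.67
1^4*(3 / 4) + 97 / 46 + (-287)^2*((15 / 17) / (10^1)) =11371393 / 1564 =7270.71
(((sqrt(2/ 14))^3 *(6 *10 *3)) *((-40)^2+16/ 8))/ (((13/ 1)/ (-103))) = -29701080 *sqrt(7)/ 637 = -123362.12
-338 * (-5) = 1690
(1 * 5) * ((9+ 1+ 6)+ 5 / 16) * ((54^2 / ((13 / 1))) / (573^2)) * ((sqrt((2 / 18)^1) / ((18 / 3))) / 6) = 3915 / 7588048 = 0.00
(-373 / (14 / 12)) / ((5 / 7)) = -2238 / 5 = -447.60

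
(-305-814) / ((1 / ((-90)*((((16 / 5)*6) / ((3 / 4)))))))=2578176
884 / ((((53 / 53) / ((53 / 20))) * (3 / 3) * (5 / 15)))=35139 / 5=7027.80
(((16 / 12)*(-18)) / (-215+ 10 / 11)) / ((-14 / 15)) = -132 / 1099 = -0.12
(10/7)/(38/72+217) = 360/54817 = 0.01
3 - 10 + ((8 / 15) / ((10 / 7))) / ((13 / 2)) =-6769 / 975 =-6.94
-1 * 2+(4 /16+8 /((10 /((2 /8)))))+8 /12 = -53 /60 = -0.88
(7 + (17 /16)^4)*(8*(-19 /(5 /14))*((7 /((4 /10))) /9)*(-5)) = 2524280815 /73728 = 34237.75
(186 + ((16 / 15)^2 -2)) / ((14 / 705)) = 978916 / 105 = 9323.01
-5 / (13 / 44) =-16.92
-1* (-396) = 396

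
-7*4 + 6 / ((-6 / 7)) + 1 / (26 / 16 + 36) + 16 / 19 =-195197 / 5719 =-34.13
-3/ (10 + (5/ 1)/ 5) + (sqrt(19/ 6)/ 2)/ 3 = -3/ 11 + sqrt(114)/ 36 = 0.02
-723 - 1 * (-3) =-720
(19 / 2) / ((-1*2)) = -19 / 4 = -4.75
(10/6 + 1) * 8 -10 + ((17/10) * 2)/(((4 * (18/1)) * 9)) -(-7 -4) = 22.34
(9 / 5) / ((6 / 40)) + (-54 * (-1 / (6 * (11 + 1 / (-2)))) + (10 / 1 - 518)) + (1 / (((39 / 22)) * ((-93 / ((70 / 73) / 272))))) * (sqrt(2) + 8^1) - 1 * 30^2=-43957816352 / 31507749 - 385 * sqrt(2) / 18004428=-1395.14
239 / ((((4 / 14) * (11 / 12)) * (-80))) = -5019 / 440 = -11.41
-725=-725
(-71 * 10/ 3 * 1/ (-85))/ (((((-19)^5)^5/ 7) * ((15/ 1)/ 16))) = -15904/ 71203519201515908495506351864581735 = -0.00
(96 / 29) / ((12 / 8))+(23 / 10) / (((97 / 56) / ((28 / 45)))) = 1919728 / 632925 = 3.03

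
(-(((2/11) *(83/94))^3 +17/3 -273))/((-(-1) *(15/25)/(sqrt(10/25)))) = 110825391865 *sqrt(10)/1243695717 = 281.79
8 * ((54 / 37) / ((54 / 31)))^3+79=4239915 / 50653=83.71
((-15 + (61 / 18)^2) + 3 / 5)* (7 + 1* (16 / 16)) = -9446 / 405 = -23.32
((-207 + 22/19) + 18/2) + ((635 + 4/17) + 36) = 153229/323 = 474.39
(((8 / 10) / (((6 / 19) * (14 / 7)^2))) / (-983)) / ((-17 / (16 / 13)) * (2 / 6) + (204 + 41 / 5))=-152 / 48976009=-0.00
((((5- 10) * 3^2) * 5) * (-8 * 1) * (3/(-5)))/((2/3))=-1620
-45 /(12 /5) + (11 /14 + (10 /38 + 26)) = 4415 /532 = 8.30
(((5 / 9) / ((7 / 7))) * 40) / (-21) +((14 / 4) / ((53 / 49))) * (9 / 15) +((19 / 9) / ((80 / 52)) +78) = 16078393 / 200340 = 80.26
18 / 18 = 1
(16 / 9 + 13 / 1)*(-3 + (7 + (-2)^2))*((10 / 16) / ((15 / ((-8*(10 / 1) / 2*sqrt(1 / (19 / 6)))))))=-280*sqrt(114) / 27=-110.73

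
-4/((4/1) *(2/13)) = -13/2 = -6.50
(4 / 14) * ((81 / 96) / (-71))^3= -19683 / 41048096768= -0.00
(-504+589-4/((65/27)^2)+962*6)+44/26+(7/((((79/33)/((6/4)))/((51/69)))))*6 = 45120181378/7676825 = 5877.45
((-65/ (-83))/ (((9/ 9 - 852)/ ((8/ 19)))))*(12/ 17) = -6240/ 22814459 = -0.00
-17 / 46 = -0.37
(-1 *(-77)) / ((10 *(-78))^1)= -77 / 780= -0.10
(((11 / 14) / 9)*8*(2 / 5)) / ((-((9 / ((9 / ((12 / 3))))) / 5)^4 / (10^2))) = -34375 / 504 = -68.20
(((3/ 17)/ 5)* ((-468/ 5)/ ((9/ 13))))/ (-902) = 0.01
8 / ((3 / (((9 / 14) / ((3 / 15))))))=60 / 7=8.57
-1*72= -72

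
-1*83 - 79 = -162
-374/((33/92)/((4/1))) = -4170.67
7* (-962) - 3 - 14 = -6751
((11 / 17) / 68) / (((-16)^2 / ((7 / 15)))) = 77 / 4439040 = 0.00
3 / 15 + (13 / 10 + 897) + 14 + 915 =1827.50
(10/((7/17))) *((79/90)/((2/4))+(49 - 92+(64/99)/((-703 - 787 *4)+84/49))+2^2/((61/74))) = -883.81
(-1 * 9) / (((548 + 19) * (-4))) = 1 / 252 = 0.00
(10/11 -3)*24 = -50.18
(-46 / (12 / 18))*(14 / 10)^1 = -483 / 5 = -96.60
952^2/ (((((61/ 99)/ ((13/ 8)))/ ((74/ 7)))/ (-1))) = -1541331792/ 61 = -25267734.30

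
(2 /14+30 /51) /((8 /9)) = 783 /952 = 0.82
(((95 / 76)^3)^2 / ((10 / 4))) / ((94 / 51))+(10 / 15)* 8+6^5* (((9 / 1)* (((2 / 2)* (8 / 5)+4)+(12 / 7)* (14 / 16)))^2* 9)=4125908157129701 / 14438400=285759374.80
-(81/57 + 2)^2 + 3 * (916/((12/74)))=16934.30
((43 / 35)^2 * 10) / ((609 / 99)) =122034 / 49735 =2.45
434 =434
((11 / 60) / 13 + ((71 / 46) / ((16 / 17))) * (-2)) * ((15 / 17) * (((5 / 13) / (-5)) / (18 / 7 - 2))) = 0.39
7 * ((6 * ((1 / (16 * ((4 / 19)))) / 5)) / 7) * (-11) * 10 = -627 / 16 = -39.19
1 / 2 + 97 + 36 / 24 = 99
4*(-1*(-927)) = 3708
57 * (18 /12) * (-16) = -1368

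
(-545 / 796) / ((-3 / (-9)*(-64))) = 1635 / 50944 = 0.03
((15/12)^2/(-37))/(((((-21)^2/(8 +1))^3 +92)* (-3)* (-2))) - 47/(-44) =4914038101/4600376352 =1.07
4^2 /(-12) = -4 /3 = -1.33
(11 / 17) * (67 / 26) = 737 / 442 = 1.67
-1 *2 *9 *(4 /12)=-6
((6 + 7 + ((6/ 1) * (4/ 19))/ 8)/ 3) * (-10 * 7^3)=-857500/ 57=-15043.86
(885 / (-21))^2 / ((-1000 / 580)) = -100949 / 98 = -1030.09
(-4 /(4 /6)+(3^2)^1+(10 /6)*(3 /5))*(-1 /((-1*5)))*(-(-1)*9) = 7.20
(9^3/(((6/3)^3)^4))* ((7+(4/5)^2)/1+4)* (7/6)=2.42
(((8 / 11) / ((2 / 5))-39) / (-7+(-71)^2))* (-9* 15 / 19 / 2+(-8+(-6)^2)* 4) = -1685489 / 2104212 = -0.80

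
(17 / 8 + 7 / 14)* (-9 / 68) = -189 / 544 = -0.35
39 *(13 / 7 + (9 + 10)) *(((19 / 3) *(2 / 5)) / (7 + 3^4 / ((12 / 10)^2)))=288496 / 8855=32.58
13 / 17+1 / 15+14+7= 5567 / 255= 21.83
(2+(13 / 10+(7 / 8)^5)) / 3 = 624707 / 491520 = 1.27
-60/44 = -15/11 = -1.36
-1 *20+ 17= -3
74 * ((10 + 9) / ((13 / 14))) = 19684 / 13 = 1514.15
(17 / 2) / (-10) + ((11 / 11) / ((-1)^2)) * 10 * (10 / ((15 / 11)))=4349 / 60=72.48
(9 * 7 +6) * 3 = 207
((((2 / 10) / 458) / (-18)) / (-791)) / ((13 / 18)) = 1 / 23548070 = 0.00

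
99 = 99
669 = 669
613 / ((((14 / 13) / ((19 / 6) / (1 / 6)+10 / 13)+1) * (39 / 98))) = 15439018 / 10569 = 1460.78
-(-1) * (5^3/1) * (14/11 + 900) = 1239250/11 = 112659.09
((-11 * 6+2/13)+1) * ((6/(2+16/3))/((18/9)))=-7587/286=-26.53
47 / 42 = 1.12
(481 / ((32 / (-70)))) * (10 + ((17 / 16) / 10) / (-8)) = -10507.90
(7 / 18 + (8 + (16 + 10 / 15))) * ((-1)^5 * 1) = -451 / 18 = -25.06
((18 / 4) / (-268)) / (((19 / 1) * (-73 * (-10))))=-9 / 7434320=-0.00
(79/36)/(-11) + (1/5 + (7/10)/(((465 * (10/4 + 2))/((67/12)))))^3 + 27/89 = 1737546612167630851/15499683495549000000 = 0.11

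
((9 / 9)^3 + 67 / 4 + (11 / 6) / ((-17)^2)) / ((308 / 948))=694963 / 12716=54.65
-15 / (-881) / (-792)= -5 / 232584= -0.00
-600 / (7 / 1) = -85.71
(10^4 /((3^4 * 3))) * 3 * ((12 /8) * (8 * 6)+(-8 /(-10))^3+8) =805120 /81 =9939.75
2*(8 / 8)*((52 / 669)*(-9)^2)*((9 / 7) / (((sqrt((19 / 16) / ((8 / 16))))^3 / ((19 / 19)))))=404352*sqrt(38) / 563521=4.42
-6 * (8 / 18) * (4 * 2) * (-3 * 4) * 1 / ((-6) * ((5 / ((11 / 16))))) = -88 / 15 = -5.87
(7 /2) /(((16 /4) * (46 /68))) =119 /92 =1.29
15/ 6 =5/ 2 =2.50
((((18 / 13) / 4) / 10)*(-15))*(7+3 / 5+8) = -81 / 10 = -8.10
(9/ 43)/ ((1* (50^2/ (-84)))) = -189/ 26875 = -0.01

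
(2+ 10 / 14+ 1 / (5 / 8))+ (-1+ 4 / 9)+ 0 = 1184 / 315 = 3.76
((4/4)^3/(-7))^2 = 1/49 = 0.02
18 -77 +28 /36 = -524 /9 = -58.22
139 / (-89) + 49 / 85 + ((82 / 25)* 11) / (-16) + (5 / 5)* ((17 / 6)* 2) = 2202631 / 907800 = 2.43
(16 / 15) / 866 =8 / 6495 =0.00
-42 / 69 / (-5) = 14 / 115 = 0.12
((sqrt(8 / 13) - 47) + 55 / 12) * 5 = -2545 / 12 + 10 * sqrt(26) / 13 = -208.16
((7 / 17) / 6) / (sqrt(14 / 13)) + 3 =3.07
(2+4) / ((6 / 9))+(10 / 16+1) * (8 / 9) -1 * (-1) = 103 / 9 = 11.44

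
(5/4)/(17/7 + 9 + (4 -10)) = 35/152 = 0.23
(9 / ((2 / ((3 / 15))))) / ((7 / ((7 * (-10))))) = -9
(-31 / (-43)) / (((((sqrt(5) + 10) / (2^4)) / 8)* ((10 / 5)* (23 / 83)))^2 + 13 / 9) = 2891820079844093952 / 5801899151919855547 -749632683294720* sqrt(5) / 5801899151919855547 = 0.50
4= 4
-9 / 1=-9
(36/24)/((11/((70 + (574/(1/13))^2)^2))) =422786045636208.55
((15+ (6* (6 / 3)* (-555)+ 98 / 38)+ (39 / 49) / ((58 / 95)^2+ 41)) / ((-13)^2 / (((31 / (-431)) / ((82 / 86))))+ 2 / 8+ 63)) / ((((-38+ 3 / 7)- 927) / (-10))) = 1709991644847585 / 54060925873527524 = 0.03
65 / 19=3.42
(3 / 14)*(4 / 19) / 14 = 3 / 931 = 0.00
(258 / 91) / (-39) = -86 / 1183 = -0.07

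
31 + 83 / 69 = 2222 / 69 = 32.20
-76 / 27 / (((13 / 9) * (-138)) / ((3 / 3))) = 38 / 2691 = 0.01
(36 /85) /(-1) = -36 /85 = -0.42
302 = 302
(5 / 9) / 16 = 5 / 144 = 0.03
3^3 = 27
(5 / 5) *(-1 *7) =-7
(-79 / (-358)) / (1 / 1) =79 / 358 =0.22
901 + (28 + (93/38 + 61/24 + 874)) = 824443/456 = 1807.99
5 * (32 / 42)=80 / 21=3.81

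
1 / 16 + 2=33 / 16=2.06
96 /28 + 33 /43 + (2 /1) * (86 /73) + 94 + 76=3879381 /21973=176.55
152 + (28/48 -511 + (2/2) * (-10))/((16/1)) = 22939/192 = 119.47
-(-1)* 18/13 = 18/13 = 1.38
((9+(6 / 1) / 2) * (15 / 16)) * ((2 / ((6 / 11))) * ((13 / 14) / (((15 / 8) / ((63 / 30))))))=429 / 10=42.90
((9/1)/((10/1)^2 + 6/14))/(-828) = -7/64676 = -0.00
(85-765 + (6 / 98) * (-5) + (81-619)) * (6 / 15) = -119394 / 245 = -487.32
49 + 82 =131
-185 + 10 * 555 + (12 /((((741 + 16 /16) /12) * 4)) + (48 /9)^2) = 18008873 /3339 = 5393.49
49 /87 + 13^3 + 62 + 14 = 197800 /87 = 2273.56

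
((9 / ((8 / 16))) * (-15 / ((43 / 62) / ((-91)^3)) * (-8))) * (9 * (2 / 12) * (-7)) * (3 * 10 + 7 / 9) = 32613407452080 / 43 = 758451336094.88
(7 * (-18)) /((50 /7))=-441 /25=-17.64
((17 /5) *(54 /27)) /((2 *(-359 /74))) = -1258 /1795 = -0.70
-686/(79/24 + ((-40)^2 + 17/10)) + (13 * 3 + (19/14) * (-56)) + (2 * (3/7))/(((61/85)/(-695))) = -71344737791/82239773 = -867.52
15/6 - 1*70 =-135/2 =-67.50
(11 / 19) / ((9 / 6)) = 22 / 57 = 0.39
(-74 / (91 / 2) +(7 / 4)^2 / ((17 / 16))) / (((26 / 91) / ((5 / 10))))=1943 / 884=2.20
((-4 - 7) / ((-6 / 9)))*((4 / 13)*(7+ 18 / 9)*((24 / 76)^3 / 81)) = 1584 / 89167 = 0.02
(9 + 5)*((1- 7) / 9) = -28 / 3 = -9.33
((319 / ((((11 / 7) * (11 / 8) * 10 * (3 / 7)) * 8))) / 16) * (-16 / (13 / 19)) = -26999 / 4290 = -6.29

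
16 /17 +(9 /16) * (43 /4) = 7603 /1088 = 6.99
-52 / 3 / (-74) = 0.23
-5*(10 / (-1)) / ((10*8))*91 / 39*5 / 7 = 25 / 24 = 1.04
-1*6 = -6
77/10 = 7.70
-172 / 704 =-43 / 176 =-0.24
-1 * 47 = -47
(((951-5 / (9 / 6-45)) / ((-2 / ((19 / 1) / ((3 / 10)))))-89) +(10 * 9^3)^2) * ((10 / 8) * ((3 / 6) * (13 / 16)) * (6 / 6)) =450538591945 / 16704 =26971898.46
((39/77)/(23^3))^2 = 1521/877704785881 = 0.00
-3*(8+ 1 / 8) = -24.38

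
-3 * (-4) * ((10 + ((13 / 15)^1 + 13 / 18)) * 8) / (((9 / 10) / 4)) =133504 / 27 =4944.59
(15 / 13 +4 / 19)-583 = -143664 / 247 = -581.64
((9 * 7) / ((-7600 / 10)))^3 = -250047 / 438976000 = -0.00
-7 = -7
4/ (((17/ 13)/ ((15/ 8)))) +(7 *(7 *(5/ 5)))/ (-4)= -6.51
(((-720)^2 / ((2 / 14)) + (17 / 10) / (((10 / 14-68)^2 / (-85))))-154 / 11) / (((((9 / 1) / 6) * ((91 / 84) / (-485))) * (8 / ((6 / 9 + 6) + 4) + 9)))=-111082363.36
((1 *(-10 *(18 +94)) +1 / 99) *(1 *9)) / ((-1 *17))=110879 / 187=592.94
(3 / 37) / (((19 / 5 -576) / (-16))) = 240 / 105857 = 0.00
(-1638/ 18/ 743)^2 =8281/ 552049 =0.02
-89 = -89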